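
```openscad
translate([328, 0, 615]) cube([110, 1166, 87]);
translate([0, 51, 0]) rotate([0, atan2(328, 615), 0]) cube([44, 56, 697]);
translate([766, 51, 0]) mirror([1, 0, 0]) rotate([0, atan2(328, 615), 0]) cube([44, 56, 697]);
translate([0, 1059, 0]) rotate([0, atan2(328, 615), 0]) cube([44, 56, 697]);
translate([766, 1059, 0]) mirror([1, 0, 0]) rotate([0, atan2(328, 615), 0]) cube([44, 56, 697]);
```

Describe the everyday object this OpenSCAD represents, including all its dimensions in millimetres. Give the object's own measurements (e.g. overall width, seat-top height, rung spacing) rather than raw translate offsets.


A sawhorse. A 110×1166×87 mm beam (x, y, z) sits on two A-frame leg pairs. Each pair is two raked legs of 44×56 mm section (56 mm along y) splaying symmetrically in x. Each leg rises 615 mm vertically over 328 mm of horizontal reach and is 697 mm long along its own axis. Every leg's outer bottom edge rests on the floor and its outer top edge meets a bottom edge of the beam — the left legs (tilting toward +x) meet the beam's −x bottom edge, the right legs (their mirror images, tilting toward −x) meet its +x bottom edge — so the leg tops tuck under the beam, the beam's underside is 615 mm above the floor, and the feet are 766 mm apart outside-to-outside with the beam centred between them. The two leg pairs are set in 51 mm from either end of the beam.


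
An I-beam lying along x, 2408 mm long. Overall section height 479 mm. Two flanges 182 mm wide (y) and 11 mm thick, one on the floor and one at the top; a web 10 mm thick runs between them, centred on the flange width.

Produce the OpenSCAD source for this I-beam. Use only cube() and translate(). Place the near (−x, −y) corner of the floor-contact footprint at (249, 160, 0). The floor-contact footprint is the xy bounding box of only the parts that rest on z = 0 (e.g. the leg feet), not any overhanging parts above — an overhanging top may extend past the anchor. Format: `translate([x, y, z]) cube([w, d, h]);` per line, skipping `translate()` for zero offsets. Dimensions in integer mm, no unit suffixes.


translate([249, 160, 0]) cube([2408, 182, 11]);
translate([249, 246, 11]) cube([2408, 10, 457]);
translate([249, 160, 468]) cube([2408, 182, 11]);


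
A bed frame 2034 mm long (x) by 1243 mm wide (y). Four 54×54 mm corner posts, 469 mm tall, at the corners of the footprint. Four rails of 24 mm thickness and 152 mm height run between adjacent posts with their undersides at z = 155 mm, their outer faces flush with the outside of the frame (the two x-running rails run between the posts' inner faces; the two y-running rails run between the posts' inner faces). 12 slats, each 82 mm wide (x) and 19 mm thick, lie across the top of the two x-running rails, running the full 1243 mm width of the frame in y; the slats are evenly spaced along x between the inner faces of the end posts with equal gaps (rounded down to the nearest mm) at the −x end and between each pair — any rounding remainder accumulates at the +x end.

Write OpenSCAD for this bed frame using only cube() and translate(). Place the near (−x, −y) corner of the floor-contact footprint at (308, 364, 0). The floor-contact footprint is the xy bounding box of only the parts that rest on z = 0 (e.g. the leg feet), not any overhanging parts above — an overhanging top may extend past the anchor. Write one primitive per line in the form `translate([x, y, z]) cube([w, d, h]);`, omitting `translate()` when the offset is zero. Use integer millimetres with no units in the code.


// slat z = rail_z + rail_h = 155 + 152 = 307
// slat gap = ⌊(1926 − 12·82) / 13⌋ = 72
translate([308, 364, 0]) cube([54, 54, 469]);
translate([308, 1553, 0]) cube([54, 54, 469]);
translate([2288, 364, 0]) cube([54, 54, 469]);
translate([2288, 1553, 0]) cube([54, 54, 469]);
translate([362, 364, 155]) cube([1926, 24, 152]);
translate([362, 1583, 155]) cube([1926, 24, 152]);
translate([308, 418, 155]) cube([24, 1135, 152]);
translate([2318, 418, 155]) cube([24, 1135, 152]);
translate([434, 364, 307]) cube([82, 1243, 19]);
translate([588, 364, 307]) cube([82, 1243, 19]);
translate([742, 364, 307]) cube([82, 1243, 19]);
translate([896, 364, 307]) cube([82, 1243, 19]);
translate([1050, 364, 307]) cube([82, 1243, 19]);
translate([1204, 364, 307]) cube([82, 1243, 19]);
translate([1358, 364, 307]) cube([82, 1243, 19]);
translate([1512, 364, 307]) cube([82, 1243, 19]);
translate([1666, 364, 307]) cube([82, 1243, 19]);
translate([1820, 364, 307]) cube([82, 1243, 19]);
translate([1974, 364, 307]) cube([82, 1243, 19]);
translate([2128, 364, 307]) cube([82, 1243, 19]);


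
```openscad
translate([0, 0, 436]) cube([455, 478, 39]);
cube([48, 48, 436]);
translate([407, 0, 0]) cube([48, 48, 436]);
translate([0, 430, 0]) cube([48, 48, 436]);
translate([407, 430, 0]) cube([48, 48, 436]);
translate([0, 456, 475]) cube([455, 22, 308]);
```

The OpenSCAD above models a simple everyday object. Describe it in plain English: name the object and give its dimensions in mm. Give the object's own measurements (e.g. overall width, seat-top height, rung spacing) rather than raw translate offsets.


A chair. The seat is a 455×478×39 mm slab with its top at z = 475 mm, on four 48×48 mm corner legs (flush with the seat edges, standing on z = 0). A flat backrest 22 mm thick, 308 mm tall, spans the full seat width and rises from the seat top along its +y edge, rear face flush with the rear of the seat.


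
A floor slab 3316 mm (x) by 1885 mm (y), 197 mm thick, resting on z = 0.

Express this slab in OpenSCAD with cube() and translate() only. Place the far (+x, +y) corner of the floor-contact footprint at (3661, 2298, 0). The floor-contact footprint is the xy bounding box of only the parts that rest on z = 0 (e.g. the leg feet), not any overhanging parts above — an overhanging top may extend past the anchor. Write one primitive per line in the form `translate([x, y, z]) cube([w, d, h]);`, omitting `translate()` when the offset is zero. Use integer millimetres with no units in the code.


translate([345, 413, 0]) cube([3316, 1885, 197]);


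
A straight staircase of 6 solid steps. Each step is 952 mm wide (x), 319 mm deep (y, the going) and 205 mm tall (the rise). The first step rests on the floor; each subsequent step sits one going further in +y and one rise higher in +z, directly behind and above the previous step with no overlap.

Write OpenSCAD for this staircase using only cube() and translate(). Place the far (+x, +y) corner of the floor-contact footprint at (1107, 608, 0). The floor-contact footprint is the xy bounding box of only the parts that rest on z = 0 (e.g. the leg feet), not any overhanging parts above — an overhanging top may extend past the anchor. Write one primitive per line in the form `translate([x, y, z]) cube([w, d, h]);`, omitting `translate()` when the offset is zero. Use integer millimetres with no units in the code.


translate([155, 289, 0]) cube([952, 319, 205]);
translate([155, 608, 205]) cube([952, 319, 205]);
translate([155, 927, 410]) cube([952, 319, 205]);
translate([155, 1246, 615]) cube([952, 319, 205]);
translate([155, 1565, 820]) cube([952, 319, 205]);
translate([155, 1884, 1025]) cube([952, 319, 205]);


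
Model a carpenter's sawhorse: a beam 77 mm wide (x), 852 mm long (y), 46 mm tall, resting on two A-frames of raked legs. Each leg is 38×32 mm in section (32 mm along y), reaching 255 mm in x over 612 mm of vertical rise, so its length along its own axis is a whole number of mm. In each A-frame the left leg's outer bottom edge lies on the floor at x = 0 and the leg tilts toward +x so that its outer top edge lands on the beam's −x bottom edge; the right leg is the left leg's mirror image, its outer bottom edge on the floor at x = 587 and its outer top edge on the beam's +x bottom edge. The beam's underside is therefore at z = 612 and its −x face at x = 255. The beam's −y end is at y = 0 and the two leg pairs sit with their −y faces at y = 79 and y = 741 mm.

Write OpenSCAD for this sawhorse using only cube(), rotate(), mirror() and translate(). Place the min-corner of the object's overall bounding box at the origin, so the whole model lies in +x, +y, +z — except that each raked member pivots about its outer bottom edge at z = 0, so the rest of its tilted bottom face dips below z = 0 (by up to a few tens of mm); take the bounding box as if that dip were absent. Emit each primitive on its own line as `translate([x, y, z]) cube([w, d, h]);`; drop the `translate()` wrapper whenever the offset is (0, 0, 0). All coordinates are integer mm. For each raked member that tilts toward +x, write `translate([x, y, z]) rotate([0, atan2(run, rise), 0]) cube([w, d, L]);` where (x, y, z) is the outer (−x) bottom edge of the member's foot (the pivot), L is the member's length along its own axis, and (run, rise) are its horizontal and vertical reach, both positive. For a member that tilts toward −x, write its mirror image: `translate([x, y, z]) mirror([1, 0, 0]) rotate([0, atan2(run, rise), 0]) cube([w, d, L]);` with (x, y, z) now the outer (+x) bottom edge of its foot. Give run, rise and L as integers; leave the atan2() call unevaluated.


// leg length = √(255² + 612²) = 663
// right-leg outer foot x = 2·255 + 77 = 587
// beam min-corner = (255, 0, 612)
translate([255, 0, 612]) cube([77, 852, 46]);
translate([0, 79, 0]) rotate([0, atan2(255, 612), 0]) cube([38, 32, 663]);
translate([587, 79, 0]) mirror([1, 0, 0]) rotate([0, atan2(255, 612), 0]) cube([38, 32, 663]);
translate([0, 741, 0]) rotate([0, atan2(255, 612), 0]) cube([38, 32, 663]);
translate([587, 741, 0]) mirror([1, 0, 0]) rotate([0, atan2(255, 612), 0]) cube([38, 32, 663]);


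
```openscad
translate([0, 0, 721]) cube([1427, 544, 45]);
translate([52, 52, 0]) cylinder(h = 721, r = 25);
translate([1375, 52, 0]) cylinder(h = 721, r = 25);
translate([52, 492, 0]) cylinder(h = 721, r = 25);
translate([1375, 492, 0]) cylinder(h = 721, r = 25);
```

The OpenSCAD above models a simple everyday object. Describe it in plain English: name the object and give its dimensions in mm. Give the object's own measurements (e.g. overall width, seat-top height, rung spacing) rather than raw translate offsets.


A table: top 1427 mm (x) × 544 mm (y), 45 mm thick, upper face at z = 766 mm, on four round legs of 50 mm diameter, each leg's bounding box inset 27 mm from the nearest pair of top edges from z = 0 to the bottom of the top.


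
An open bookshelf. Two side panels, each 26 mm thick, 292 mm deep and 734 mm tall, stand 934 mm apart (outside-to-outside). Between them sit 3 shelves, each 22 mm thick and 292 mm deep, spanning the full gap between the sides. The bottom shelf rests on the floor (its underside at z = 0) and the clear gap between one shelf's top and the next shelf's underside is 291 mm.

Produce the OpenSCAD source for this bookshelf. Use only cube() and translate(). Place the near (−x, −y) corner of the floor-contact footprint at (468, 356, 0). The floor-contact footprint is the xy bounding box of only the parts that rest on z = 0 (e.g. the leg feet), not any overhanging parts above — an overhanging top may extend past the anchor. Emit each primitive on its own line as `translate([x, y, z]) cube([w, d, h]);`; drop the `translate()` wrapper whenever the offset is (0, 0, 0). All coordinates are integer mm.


translate([468, 356, 0]) cube([26, 292, 734]);
translate([1376, 356, 0]) cube([26, 292, 734]);
translate([494, 356, 0]) cube([882, 292, 22]);
translate([494, 356, 313]) cube([882, 292, 22]);
translate([494, 356, 626]) cube([882, 292, 22]);


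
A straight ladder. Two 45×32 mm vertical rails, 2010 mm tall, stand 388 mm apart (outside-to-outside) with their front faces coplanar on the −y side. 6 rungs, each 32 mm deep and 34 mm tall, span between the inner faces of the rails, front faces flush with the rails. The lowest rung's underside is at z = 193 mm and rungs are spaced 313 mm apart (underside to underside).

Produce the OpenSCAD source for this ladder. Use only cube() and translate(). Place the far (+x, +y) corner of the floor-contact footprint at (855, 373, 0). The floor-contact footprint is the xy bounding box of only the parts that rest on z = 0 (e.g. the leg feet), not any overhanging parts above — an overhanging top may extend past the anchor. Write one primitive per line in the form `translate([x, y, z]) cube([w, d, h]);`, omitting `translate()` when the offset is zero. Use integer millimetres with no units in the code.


// rung span = 388 - 2*45 = 298
// rung[k] z = 193 + k*313
translate([467, 341, 0]) cube([45, 32, 2010]);
translate([810, 341, 0]) cube([45, 32, 2010]);
translate([512, 341, 193]) cube([298, 32, 34]);
translate([512, 341, 506]) cube([298, 32, 34]);
translate([512, 341, 819]) cube([298, 32, 34]);
translate([512, 341, 1132]) cube([298, 32, 34]);
translate([512, 341, 1445]) cube([298, 32, 34]);
translate([512, 341, 1758]) cube([298, 32, 34]);


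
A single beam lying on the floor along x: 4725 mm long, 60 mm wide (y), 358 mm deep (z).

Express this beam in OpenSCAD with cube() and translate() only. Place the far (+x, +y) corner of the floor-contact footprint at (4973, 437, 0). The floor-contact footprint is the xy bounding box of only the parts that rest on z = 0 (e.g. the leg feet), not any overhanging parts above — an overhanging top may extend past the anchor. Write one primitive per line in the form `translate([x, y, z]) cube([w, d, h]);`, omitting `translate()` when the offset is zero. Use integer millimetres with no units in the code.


translate([248, 377, 0]) cube([4725, 60, 358]);


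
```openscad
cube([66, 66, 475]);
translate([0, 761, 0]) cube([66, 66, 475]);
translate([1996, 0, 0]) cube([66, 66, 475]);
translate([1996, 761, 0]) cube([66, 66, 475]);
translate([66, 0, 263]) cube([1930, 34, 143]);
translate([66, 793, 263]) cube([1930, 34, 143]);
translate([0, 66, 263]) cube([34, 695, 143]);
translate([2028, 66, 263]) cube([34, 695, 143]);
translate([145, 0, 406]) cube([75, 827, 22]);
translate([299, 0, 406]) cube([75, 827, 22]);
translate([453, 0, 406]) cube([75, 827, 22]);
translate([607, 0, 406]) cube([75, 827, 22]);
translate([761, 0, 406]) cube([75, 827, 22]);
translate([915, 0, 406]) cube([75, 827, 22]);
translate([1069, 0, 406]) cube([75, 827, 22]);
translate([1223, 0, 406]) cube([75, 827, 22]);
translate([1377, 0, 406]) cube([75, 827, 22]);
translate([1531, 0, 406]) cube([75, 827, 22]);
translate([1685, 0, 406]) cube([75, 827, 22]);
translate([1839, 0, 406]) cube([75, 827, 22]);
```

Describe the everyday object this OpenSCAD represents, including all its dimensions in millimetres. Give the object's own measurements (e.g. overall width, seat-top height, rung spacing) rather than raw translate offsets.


A bed frame 2062 mm long (x) by 827 mm wide (y). Four 66×66 mm corner posts, 475 mm tall, at the corners of the footprint. Four rails of 34 mm thickness and 143 mm height run between adjacent posts with their undersides at z = 263 mm, their outer faces flush with the outside of the frame (the two x-running rails run between the posts' inner faces; the two y-running rails run between the posts' inner faces). 12 slats, each 75 mm wide (x) and 22 mm thick, lie across the top of the two x-running rails, running the full 827 mm width of the frame in y; along x they sit between the end posts with a 79 mm gap after the −x posts and between neighbouring slats, leaving 82 mm before the +x posts.


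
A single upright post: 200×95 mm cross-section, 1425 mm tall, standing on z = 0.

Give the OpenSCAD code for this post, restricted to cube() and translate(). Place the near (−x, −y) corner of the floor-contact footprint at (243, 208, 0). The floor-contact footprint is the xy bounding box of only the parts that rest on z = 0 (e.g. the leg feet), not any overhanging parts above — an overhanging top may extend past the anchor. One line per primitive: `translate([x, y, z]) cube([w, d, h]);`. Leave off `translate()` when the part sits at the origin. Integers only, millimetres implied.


translate([243, 208, 0]) cube([200, 95, 1425]);


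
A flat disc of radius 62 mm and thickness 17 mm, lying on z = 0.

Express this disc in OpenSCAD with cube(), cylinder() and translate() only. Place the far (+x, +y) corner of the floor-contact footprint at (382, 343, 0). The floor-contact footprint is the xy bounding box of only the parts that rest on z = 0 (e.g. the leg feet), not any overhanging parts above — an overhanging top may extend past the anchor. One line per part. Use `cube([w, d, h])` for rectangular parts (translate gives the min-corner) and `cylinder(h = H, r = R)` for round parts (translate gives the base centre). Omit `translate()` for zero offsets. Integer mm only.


translate([320, 281, 0]) cylinder(h = 17, r = 62);


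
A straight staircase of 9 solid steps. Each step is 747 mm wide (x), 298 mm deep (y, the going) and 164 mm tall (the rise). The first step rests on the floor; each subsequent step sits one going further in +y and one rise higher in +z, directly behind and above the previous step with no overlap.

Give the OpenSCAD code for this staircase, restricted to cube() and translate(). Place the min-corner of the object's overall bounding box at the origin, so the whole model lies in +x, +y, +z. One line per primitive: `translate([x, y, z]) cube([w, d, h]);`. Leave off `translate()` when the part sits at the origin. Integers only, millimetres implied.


cube([747, 298, 164]);
translate([0, 298, 164]) cube([747, 298, 164]);
translate([0, 596, 328]) cube([747, 298, 164]);
translate([0, 894, 492]) cube([747, 298, 164]);
translate([0, 1192, 656]) cube([747, 298, 164]);
translate([0, 1490, 820]) cube([747, 298, 164]);
translate([0, 1788, 984]) cube([747, 298, 164]);
translate([0, 2086, 1148]) cube([747, 298, 164]);
translate([0, 2384, 1312]) cube([747, 298, 164]);


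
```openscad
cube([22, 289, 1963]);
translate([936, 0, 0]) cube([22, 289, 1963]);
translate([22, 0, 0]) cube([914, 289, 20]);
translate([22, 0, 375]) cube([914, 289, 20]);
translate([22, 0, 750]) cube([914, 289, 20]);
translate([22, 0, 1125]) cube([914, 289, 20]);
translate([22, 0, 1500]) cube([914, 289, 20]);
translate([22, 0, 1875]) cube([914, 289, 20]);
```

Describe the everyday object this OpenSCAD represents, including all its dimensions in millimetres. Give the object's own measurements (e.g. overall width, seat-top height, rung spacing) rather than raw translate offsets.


An open bookshelf. Two side panels, each 22 mm thick, 289 mm deep and 1963 mm tall, stand 958 mm apart (outside-to-outside). Between them sit 6 shelves, each 20 mm thick and 289 mm deep, spanning the full gap between the sides. The bottom shelf rests on the floor (its underside at z = 0) and the clear gap between one shelf's top and the next shelf's underside is 355 mm.


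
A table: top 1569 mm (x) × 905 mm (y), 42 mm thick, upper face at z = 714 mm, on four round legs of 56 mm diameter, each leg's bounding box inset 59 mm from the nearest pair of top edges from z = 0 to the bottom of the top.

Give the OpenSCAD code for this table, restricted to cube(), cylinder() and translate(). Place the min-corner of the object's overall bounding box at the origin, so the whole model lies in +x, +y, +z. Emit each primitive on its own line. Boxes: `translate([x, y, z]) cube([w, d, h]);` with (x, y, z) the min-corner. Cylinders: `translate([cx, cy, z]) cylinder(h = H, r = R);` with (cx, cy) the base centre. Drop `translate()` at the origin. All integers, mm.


// leg_h = 714 - 42 = 672
translate([0, 0, 672]) cube([1569, 905, 42]);
translate([87, 87, 0]) cylinder(h = 672, r = 28);
translate([1482, 87, 0]) cylinder(h = 672, r = 28);
translate([87, 818, 0]) cylinder(h = 672, r = 28);
translate([1482, 818, 0]) cylinder(h = 672, r = 28);


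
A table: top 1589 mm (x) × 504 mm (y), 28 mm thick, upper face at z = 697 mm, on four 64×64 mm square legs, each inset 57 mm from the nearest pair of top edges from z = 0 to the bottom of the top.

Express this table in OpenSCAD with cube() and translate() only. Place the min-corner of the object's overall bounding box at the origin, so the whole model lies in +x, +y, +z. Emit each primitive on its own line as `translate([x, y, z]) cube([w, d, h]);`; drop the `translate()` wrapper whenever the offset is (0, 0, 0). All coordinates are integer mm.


// leg_h = 697 - 28 = 669
translate([0, 0, 669]) cube([1589, 504, 28]);
translate([57, 57, 0]) cube([64, 64, 669]);
translate([1468, 57, 0]) cube([64, 64, 669]);
translate([57, 383, 0]) cube([64, 64, 669]);
translate([1468, 383, 0]) cube([64, 64, 669]);


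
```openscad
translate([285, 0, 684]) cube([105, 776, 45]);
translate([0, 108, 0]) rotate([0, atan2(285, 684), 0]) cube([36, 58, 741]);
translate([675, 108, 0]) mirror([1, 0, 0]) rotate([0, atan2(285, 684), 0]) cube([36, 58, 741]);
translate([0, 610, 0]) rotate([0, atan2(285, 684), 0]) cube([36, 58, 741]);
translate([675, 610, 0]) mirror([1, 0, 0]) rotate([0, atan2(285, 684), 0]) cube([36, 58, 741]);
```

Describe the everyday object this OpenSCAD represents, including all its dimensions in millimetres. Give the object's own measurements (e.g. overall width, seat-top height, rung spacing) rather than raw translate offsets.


A sawhorse. A 105×776×45 mm beam (x, y, z) sits on two A-frame leg pairs. Each pair is two raked legs of 36×58 mm section (58 mm along y) splaying symmetrically in x. Each leg rises 684 mm vertically over 285 mm of horizontal reach and is 741 mm long along its own axis. Every leg's outer bottom edge rests on the floor and its outer top edge meets a bottom edge of the beam — the left legs (tilting toward +x) meet the beam's −x bottom edge, the right legs (their mirror images, tilting toward −x) meet its +x bottom edge — so the leg tops tuck under the beam, the beam's underside is 684 mm above the floor, and the feet are 675 mm apart outside-to-outside with the beam centred between them. The two leg pairs are set in 108 mm from either end of the beam.


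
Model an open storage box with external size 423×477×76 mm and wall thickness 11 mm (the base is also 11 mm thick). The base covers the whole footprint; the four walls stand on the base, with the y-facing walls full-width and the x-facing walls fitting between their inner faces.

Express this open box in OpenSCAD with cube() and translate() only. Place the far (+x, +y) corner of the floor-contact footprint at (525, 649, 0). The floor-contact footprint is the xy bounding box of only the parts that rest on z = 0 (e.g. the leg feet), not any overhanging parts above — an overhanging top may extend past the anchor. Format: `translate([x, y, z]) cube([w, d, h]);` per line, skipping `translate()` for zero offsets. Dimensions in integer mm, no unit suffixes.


translate([102, 172, 0]) cube([423, 477, 11]);
translate([102, 172, 11]) cube([423, 11, 65]);
translate([102, 638, 11]) cube([423, 11, 65]);
translate([102, 183, 11]) cube([11, 455, 65]);
translate([514, 183, 11]) cube([11, 455, 65]);


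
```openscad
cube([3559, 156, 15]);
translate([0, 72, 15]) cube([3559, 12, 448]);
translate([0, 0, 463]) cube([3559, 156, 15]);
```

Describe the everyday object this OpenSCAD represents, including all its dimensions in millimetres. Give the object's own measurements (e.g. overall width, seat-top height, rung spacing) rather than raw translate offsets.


An I-beam lying along x, 3559 mm long. Overall section height 478 mm. Two flanges 156 mm wide (y) and 15 mm thick, one on the floor and one at the top; a web 12 mm thick runs between them, centred on the flange width.


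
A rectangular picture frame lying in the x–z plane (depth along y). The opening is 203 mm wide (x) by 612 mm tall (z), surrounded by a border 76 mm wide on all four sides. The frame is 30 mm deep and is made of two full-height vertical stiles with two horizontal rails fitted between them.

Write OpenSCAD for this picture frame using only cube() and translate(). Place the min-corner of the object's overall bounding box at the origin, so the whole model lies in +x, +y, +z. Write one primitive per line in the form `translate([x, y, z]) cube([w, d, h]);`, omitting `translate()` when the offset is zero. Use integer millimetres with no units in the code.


cube([76, 30, 764]);
translate([279, 0, 0]) cube([76, 30, 764]);
translate([76, 0, 0]) cube([203, 30, 76]);
translate([76, 0, 688]) cube([203, 30, 76]);


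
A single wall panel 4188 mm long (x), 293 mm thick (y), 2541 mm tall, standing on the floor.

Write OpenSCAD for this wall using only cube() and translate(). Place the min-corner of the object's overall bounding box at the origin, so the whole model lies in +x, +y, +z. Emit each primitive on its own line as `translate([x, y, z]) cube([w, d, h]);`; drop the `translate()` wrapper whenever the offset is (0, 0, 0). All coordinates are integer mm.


cube([4188, 293, 2541]);


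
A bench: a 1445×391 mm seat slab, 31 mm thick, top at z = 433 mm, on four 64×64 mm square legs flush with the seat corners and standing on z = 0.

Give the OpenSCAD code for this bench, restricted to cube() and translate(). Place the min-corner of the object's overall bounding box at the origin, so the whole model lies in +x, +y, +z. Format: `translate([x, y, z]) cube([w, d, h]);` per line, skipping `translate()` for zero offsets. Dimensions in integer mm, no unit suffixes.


translate([0, 0, 402]) cube([1445, 391, 31]);
cube([64, 64, 402]);
translate([0, 327, 0]) cube([64, 64, 402]);
translate([1381, 0, 0]) cube([64, 64, 402]);
translate([1381, 327, 0]) cube([64, 64, 402]);


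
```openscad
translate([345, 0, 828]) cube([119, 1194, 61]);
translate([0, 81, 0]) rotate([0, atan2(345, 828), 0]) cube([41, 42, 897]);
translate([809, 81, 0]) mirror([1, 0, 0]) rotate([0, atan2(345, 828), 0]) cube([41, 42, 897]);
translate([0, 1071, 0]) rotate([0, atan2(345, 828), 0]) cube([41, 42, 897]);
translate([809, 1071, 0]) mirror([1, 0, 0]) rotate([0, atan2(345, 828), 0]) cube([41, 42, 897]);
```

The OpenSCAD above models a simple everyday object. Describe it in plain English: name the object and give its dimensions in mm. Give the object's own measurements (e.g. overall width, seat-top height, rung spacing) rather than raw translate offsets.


A sawhorse. A 119×1194×61 mm beam (x, y, z) sits on two A-frame leg pairs. Each pair is two raked legs of 41×42 mm section (42 mm along y) splaying symmetrically in x. Each leg rises 828 mm vertically over 345 mm of horizontal reach and is 897 mm long along its own axis. Every leg's outer bottom edge rests on the floor and its outer top edge meets a bottom edge of the beam — the left legs (tilting toward +x) meet the beam's −x bottom edge, the right legs (their mirror images, tilting toward −x) meet its +x bottom edge — so the leg tops tuck under the beam, the beam's underside is 828 mm above the floor, and the feet are 809 mm apart outside-to-outside with the beam centred between them. The two leg pairs are set in 81 mm from either end of the beam.


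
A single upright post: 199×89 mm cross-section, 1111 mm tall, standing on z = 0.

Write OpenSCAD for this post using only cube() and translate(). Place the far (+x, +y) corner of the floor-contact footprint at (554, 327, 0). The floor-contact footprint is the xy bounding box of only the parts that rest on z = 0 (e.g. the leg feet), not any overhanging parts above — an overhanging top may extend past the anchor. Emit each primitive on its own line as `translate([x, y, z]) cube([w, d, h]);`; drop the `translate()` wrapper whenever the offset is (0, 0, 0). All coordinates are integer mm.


translate([355, 238, 0]) cube([199, 89, 1111]);


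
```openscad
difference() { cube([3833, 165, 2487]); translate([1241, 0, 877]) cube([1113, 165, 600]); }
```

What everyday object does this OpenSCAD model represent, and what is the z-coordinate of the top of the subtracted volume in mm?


A wall with a window opening. The window head height is 1477 mm.

A wall with a rectangular opening subtracted — a window. Sill at z = 877, opening 600 mm tall, so the head is at 877 + 600 = 1477 mm.


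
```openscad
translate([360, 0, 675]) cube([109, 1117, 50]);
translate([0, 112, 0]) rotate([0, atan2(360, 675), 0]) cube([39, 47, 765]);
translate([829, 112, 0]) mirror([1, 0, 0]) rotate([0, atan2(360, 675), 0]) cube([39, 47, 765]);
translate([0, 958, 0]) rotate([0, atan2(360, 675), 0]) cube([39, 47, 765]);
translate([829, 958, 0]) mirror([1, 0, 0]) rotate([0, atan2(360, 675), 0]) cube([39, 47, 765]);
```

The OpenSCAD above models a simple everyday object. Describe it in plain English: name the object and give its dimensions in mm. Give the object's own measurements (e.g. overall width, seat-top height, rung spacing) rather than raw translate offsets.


A sawhorse. A 109×1117×50 mm beam (x, y, z) sits on two A-frame leg pairs. Each pair is two raked legs of 39×47 mm section (47 mm along y) splaying symmetrically in x. Each leg rises 675 mm vertically over 360 mm of horizontal reach and is 765 mm long along its own axis. Every leg's outer bottom edge rests on the floor and its outer top edge meets a bottom edge of the beam — the left legs (tilting toward +x) meet the beam's −x bottom edge, the right legs (their mirror images, tilting toward −x) meet its +x bottom edge — so the leg tops tuck under the beam, the beam's underside is 675 mm above the floor, and the feet are 829 mm apart outside-to-outside with the beam centred between them. The two leg pairs are set in 112 mm from either end of the beam.


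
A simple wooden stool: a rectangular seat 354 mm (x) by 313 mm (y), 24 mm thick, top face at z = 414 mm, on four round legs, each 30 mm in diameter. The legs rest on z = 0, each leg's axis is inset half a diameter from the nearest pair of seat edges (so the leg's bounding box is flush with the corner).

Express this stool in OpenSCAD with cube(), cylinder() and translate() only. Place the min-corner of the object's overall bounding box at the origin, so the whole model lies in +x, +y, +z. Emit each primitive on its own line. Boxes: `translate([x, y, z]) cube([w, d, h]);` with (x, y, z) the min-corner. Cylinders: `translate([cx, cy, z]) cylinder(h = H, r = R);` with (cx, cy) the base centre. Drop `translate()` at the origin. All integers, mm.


translate([0, 0, 390]) cube([354, 313, 24]);
translate([15, 15, 0]) cylinder(h = 390, r = 15);
translate([339, 15, 0]) cylinder(h = 390, r = 15);
translate([15, 298, 0]) cylinder(h = 390, r = 15);
translate([339, 298, 0]) cylinder(h = 390, r = 15);


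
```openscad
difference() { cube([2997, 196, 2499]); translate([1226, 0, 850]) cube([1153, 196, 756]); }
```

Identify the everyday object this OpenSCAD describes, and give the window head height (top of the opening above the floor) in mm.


A wall with a window opening. The window head height is 1606 mm.

A wall with a rectangular opening subtracted — a window. Sill at z = 850, opening 756 mm tall, so the head is at 850 + 756 = 1606 mm.


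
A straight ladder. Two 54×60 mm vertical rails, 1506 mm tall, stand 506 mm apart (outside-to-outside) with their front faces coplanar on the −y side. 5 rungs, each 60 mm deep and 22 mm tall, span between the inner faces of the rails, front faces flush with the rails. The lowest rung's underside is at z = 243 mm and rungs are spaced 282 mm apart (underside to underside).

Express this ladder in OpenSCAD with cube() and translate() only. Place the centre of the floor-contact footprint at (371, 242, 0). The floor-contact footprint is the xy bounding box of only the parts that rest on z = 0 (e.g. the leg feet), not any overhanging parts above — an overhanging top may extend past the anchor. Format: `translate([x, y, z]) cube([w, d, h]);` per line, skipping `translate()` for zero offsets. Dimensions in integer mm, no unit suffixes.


translate([118, 212, 0]) cube([54, 60, 1506]);
translate([570, 212, 0]) cube([54, 60, 1506]);
translate([172, 212, 243]) cube([398, 60, 22]);
translate([172, 212, 525]) cube([398, 60, 22]);
translate([172, 212, 807]) cube([398, 60, 22]);
translate([172, 212, 1089]) cube([398, 60, 22]);
translate([172, 212, 1371]) cube([398, 60, 22]);


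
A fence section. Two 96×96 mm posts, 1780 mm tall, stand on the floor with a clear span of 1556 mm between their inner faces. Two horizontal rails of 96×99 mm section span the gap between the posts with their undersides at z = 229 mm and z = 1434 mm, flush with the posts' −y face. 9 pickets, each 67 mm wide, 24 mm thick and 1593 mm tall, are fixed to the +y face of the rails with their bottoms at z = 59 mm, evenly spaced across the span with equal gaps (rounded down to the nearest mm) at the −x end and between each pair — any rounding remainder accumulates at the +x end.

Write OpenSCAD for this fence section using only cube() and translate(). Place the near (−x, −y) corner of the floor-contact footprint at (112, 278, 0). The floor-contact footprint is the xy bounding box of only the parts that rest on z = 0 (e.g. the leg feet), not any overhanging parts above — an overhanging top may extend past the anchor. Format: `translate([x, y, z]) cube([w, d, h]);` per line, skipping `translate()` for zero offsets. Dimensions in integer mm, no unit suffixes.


translate([112, 278, 0]) cube([96, 96, 1780]);
translate([1764, 278, 0]) cube([96, 96, 1780]);
translate([208, 278, 229]) cube([1556, 96, 99]);
translate([208, 278, 1434]) cube([1556, 96, 99]);
translate([303, 374, 59]) cube([67, 24, 1593]);
translate([465, 374, 59]) cube([67, 24, 1593]);
translate([627, 374, 59]) cube([67, 24, 1593]);
translate([789, 374, 59]) cube([67, 24, 1593]);
translate([951, 374, 59]) cube([67, 24, 1593]);
translate([1113, 374, 59]) cube([67, 24, 1593]);
translate([1275, 374, 59]) cube([67, 24, 1593]);
translate([1437, 374, 59]) cube([67, 24, 1593]);
translate([1599, 374, 59]) cube([67, 24, 1593]);


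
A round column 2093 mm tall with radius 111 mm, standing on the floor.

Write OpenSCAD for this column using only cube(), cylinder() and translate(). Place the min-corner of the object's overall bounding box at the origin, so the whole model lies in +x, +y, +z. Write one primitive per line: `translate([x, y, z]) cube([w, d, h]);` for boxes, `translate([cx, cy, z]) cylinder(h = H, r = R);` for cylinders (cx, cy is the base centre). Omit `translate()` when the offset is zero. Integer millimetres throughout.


translate([111, 111, 0]) cylinder(h = 2093, r = 111);


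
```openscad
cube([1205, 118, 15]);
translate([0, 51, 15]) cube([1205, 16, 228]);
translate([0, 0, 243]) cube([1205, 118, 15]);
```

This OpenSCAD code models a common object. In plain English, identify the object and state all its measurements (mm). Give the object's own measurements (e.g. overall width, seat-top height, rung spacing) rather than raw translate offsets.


An I-beam lying along x, 1205 mm long. Overall section height 258 mm. Two flanges 118 mm wide (y) and 15 mm thick, one on the floor and one at the top; a web 16 mm thick runs between them, centred on the flange width.


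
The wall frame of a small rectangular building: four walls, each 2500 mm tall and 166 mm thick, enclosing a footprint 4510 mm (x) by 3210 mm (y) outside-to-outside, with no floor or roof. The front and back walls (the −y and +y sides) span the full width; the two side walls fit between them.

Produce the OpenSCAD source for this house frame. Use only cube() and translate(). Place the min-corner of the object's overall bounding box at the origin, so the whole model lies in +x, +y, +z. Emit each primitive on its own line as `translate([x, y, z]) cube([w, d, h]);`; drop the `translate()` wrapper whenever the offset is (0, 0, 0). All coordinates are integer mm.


cube([4510, 166, 2500]);
translate([0, 3044, 0]) cube([4510, 166, 2500]);
translate([0, 166, 0]) cube([166, 2878, 2500]);
translate([4344, 166, 0]) cube([166, 2878, 2500]);


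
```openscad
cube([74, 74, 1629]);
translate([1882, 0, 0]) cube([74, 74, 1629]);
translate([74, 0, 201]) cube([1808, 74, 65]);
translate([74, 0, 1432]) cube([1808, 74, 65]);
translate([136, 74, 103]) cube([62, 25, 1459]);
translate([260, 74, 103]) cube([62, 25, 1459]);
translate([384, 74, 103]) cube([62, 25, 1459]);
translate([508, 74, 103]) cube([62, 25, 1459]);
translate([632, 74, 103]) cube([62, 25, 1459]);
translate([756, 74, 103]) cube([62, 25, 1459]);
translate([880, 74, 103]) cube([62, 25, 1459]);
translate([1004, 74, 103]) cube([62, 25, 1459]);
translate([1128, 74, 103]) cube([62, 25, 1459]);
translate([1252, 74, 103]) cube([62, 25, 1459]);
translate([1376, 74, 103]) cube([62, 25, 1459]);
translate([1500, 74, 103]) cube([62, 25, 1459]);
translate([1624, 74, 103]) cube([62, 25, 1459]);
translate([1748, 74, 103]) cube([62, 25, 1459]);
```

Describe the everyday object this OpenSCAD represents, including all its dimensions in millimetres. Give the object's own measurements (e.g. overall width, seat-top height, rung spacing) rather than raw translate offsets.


A fence section. Two 74×74 mm posts, 1629 mm tall, stand on the floor with a clear span of 1808 mm between their inner faces. Two horizontal rails of 74×65 mm section span the gap between the posts with their undersides at z = 201 mm and z = 1432 mm, flush with the posts' −y face. 14 pickets, each 62 mm wide, 25 mm thick and 1459 mm tall, are fixed to the +y face of the rails with their bottoms at z = 103 mm, spaced across the span with a 62 mm gap after the −x post and between neighbouring pickets, with 72 mm left before the +x post.


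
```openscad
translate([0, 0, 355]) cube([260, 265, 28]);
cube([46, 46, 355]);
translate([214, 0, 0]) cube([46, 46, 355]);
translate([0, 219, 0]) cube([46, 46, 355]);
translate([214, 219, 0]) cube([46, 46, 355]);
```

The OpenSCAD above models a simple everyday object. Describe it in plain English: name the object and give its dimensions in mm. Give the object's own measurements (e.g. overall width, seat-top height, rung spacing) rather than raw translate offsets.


A simple wooden stool: a rectangular seat 260 mm (x) by 265 mm (y), 28 mm thick, top face at z = 383 mm, on four square legs, each 46×46 mm in cross-section. The legs rest on z = 0, each flush with a corner of the seat.


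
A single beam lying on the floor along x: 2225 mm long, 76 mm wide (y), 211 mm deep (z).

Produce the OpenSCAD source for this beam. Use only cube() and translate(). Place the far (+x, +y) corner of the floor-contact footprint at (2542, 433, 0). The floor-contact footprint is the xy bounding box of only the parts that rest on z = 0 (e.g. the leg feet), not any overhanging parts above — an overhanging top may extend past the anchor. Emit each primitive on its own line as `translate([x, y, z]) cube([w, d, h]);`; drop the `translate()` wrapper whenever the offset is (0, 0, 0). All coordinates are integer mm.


translate([317, 357, 0]) cube([2225, 76, 211]);


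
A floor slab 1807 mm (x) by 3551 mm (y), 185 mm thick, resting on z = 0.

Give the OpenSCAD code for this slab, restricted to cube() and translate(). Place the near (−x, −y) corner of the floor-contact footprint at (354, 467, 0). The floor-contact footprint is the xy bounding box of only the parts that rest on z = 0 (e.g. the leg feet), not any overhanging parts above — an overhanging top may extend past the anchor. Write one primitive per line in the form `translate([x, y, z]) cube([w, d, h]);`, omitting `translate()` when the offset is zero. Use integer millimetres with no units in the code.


translate([354, 467, 0]) cube([1807, 3551, 185]);


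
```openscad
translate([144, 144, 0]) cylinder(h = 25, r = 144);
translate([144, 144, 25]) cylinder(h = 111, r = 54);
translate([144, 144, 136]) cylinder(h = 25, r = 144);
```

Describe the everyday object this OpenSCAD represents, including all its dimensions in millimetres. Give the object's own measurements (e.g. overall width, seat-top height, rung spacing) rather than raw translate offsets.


A spool: two coaxial disc flanges of radius 144 mm and thickness 25 mm, joined by a core cylinder of radius 54 mm and height 111 mm. The lower flange rests on z = 0 and the three cylinders share a vertical axis.


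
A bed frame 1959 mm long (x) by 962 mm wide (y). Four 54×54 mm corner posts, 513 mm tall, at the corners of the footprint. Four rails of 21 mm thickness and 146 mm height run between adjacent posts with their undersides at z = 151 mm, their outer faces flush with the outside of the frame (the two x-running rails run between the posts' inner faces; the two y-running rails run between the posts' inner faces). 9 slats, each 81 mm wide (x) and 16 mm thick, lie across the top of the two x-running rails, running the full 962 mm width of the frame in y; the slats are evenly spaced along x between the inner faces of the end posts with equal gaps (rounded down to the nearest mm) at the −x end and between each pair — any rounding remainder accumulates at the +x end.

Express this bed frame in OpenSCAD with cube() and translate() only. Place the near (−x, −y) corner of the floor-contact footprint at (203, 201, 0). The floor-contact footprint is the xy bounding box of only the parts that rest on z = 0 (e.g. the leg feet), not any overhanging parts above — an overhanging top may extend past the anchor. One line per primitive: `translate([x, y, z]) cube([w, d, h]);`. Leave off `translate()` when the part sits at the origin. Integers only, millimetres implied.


translate([203, 201, 0]) cube([54, 54, 513]);
translate([203, 1109, 0]) cube([54, 54, 513]);
translate([2108, 201, 0]) cube([54, 54, 513]);
translate([2108, 1109, 0]) cube([54, 54, 513]);
translate([257, 201, 151]) cube([1851, 21, 146]);
translate([257, 1142, 151]) cube([1851, 21, 146]);
translate([203, 255, 151]) cube([21, 854, 146]);
translate([2141, 255, 151]) cube([21, 854, 146]);
translate([369, 201, 297]) cube([81, 962, 16]);
translate([562, 201, 297]) cube([81, 962, 16]);
translate([755, 201, 297]) cube([81, 962, 16]);
translate([948, 201, 297]) cube([81, 962, 16]);
translate([1141, 201, 297]) cube([81, 962, 16]);
translate([1334, 201, 297]) cube([81, 962, 16]);
translate([1527, 201, 297]) cube([81, 962, 16]);
translate([1720, 201, 297]) cube([81, 962, 16]);
translate([1913, 201, 297]) cube([81, 962, 16]);
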